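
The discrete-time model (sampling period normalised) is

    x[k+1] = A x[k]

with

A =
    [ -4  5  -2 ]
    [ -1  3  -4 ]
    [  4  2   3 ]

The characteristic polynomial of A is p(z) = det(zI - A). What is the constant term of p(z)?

105

Expand det(zI - A) for the 3×3 matrix.
p(z) = z^3 - 2z^2 + 6z + 105.
(Check: constant term = det(-A) = (-1)^3 det A = 105; coefficient of z^2 = -tr A = -2.)
The constant term is 105.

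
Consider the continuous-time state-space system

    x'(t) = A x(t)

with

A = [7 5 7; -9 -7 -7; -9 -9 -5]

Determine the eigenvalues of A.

det(sI - A) = s^3 - (tr A)s^2 + (M11 + M22 + M33)s - det A, where Mii is the 2×2 principal minor of A obtained by deleting row i and column i.
tr A = 7 + (-7) + (-5) = -5; M11 = (-7)·(-5) - (-7)·(-9) = 35 - 63 = -28; M22 = 7·(-5) - 7·(-9) = -35 - (-63) = 28; M33 = 7·(-7) - 5·(-9) = -49 - (-45) = -4; sum of minors = -4.
det A = 7·((-7)·(-5) - (-7)·(-9)) - 5·((-9)·(-5) - (-7)·(-9)) + 7·((-9)·(-9) - (-7)·(-9)) = 7·(-28) - 5·(-18) + 7·18 = 20.
So p(s) = det(sI - A) = s^3 + 5s^2 - 4s - 20.
Rational-root test: any integer root divides -20. Testing small divisors, s = -2 works: p(-2) = -8 + 20 + 8 + (-20) = 0, so (s + 2) is a factor.
Dividing, p(s) = (s + 2)(s^2 + 3s - 10).
Factor s^2 + 3s - 10: two numbers with sum -3 and product -10 are 2 and -5, so s^2 + 3s - 10 = (s - 2)(s + 5).
Hence p(s) = (s - 2) (s + 2) (s + 5), with roots -5, -2, 2.
At least one eigenvalue has non-negative real part, so the system is not asymptotically stable.

-5, -2, 2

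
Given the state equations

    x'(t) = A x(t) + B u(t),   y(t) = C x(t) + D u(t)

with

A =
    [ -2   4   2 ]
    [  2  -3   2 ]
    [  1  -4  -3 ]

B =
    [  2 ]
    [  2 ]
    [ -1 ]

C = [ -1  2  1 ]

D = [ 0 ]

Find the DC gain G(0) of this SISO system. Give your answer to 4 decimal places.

G(0) = C(-A)^{-1}B + D = -C A^{-1} B + D.
det A = -12, so A^{-1} = (1/-12)·adj(A) = [[-17/12, -1/3, -7/6], [-2/3, -1/3, -2/3], [5/12, 1/3, 1/6]]
A^{-1} B = [-7/3, -4/3, 4/3]^T
C A^{-1} B = 1
G(0) = D - C A^{-1} B = 0 - (1) = -1

-1.0000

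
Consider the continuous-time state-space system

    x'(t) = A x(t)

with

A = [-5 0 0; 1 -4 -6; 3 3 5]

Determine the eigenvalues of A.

det(sI - A) = s^3 - (tr A)s^2 + (M11 + M22 + M33)s - det A, where Mii is the 2×2 principal minor of A obtained by deleting row i and column i.
tr A = (-5) + (-4) + 5 = -4; M11 = (-4)·5 - (-6)·3 = -20 - (-18) = -2; M22 = (-5)·5 - 0·3 = -25 - 0 = -25; M33 = (-5)·(-4) - 0·1 = 20 - 0 = 20; sum of minors = -7.
det A = (-5)·((-4)·5 - (-6)·3) - 0·(1·5 - (-6)·3) + 0·(1·3 - (-4)·3) = (-5)·(-2) - 0·23 + 0·15 = 10.
So p(s) = det(sI - A) = s^3 + 4s^2 - 7s - 10.
Rational-root test: any integer root divides -10. Testing small divisors, s = -1 works: p(-1) = -1 + 4 + 7 + (-10) = 0, so (s + 1) is a factor.
Dividing, p(s) = (s + 1)(s^2 + 3s - 10).
Factor s^2 + 3s - 10: two numbers with sum -3 and product -10 are 2 and -5, so s^2 + 3s - 10 = (s - 2)(s + 5).
Hence p(s) = (s - 2) (s + 1) (s + 5), with roots -5, -1, 2.
At least one eigenvalue has non-negative real part, so the system is not asymptotically stable.

-5, -1, 2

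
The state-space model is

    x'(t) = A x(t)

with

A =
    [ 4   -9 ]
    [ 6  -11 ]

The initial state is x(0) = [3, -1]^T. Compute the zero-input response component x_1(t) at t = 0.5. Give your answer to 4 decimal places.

3.6758

det(sI - A) = s^2 - (tr A)s + det A, with tr A = 4 + (-11) = -7 and det A = 4·(-11) - (-9)·6 = -44 - (-54) = 10.
So p(s) = det(sI - A) = s^2 + 7s + 10.
Factor s^2 + 7s + 10: two numbers with sum -7 and product 10 are -2 and -5, so s^2 + 7s + 10 = (s + 2)(s + 5).
Hence p(s) = (s + 2) (s + 5), with roots -5, -2.
The eigenvalues -5, -2 are distinct and real, so A is diagonalisable and x(t) = e^{At} x(0) = V diag(e^{λ_i t}) V^{-1} x(0), where the columns of V are the eigenvectors.
λ = -5: A - (-5)I = [[9, -9], [6, -6]]. Row 1 gives 9·v1 + (-9)·v2 = 0, so take v_1 = [1, 1]^T.
λ = -2: A - (-2)I = [[6, -9], [6, -9]]. Row 1 gives 6·v1 + (-9)·v2 = 0, so take v_2 = [3, 2]^T.
V = [v_1 v_2] = [[1, 3], [1, 2]] has det V = -1, so V^{-1} = adj(V)/det V = [[-2, 3], [1, -1]].
Modal coordinates z(0) = V^{-1} x(0): (-2)·3 + 3·(-1) = -9; 1·3 + (-1)·(-1) = 4; so z(0) = [-9, 4]^T.
x_1(t) = Σ_i (v_i)_1 · z_i(0) · e^{λ_i t} (row 1 of V times the modal terms).
x_1(0.5) = 1·(-9)·e^{-5·0.5} + 3·4·e^{-2·0.5} = (-9)·0.082085 + 12·0.367879 = 3.6758.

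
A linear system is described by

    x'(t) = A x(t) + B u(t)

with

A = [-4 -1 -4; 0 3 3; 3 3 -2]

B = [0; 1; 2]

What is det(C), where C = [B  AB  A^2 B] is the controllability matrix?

-1003

AB = [[-9], [9], [-1]]
A^2B = [[31], [24], [2]]
Controllability matrix C = [B  AB  A^2B] = [[0, -9, 31], [1, 9, 24], [2, -1, 2]]
Expanding along the first row, det(C) = 0·(9·2 - 24·(-1)) - (-9)·(1·2 - 24·2) + 31·(1·(-1) - 9·2) = 0·42 - (-9)·(-46) + 31·(-19) = -1003
Since det(C) ≠ 0, rank(C) = 3 and the system is completely controllable.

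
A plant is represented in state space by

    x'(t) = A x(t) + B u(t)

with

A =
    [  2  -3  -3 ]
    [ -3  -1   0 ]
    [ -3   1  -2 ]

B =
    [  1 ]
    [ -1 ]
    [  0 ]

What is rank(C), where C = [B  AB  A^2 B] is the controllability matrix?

3

AB = [[5], [-2], [-4]]
A^2B = [[28], [-13], [-9]]
Controllability matrix C = [B  AB  A^2B] = [[1, 5, 28], [-1, -2, -13], [0, -4, -9]]
det(C) = 1·((-2)·(-9) - (-13)·(-4)) - 5·((-1)·(-9) - (-13)·0) + 28·((-1)·(-4) - (-2)·0) = 1·(-34) - 5·9 + 28·4 = 33 ≠ 0, so rank(C) = 3.
rank(C) = 3 = n, so the pair (A, B) is completely controllable.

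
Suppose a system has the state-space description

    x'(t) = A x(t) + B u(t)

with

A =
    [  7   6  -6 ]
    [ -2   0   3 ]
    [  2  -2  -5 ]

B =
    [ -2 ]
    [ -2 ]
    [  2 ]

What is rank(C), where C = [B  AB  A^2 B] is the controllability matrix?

2

AB = [[-38], [10], [-10]]
A^2B = [[-146], [46], [-46]]
Controllability matrix C = [B  AB  A^2B] = [[-2, -38, -146], [-2, 10, 46], [2, -10, -46]]
The rows r1, r2, r3 of C are linearly dependent: r2 + r3 = 0 (check each entry), so rank(C) ≤ 2.
The 2×2 minor from rows 1, 2, columns 1, 2 is (-2)·10 - (-38)·(-2) = -20 - 76 = -96 ≠ 0, so rank(C) = 2.
rank(C) = 2 < n = 3, so the pair (A, B) is not completely controllable.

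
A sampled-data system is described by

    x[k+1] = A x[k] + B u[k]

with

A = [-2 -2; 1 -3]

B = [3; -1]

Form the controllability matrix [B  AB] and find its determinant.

AB = [[-4], [6]]
Controllability matrix C = [B  AB] = [[3, -4], [-1, 6]]
det(C) = 3·6 - (-4)·(-1) = 18 - 4 = 14
Since det(C) ≠ 0, rank(C) = 2 and the system is completely controllable.

14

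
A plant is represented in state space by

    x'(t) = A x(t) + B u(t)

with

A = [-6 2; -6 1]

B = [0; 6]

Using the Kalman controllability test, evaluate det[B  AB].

-72

AB = [[12], [6]]
Controllability matrix C = [B  AB] = [[0, 12], [6, 6]]
det(C) = 0·6 - 12·6 = 0 - 72 = -72
Since det(C) ≠ 0, rank(C) = 2 and the system is completely controllable.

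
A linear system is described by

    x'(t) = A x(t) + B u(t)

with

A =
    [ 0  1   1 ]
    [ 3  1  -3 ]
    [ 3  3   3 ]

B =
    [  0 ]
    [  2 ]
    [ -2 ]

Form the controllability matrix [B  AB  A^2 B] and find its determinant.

AB = [[0], [8], [0]]
A^2B = [[8], [8], [24]]
Controllability matrix C = [B  AB  A^2B] = [[0, 0, 8], [2, 8, 8], [-2, 0, 24]]
Expanding along the first row, det(C) = 0·(8·24 - 8·0) - 0·(2·24 - 8·(-2)) + 8·(2·0 - 8·(-2)) = 0·192 - 0·64 + 8·16 = 128
Since det(C) ≠ 0, rank(C) = 3 and the system is completely controllable.

128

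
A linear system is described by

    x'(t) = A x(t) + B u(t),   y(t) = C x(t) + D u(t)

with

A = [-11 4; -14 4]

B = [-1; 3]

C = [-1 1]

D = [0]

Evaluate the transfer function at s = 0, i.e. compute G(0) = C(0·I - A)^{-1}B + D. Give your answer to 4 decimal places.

G(0) = C(-A)^{-1}B + D = -C A^{-1} B + D.
det A = 12, so A^{-1} = (1/12)·adj(A) = [[1/3, -1/3], [7/6, -11/12]]
A^{-1} B = [-4/3, -47/12]^T
C A^{-1} B = -31/12
G(0) = D - C A^{-1} B = 0 - (-31/12) = 31/12 ≈ 2.5833

2.5833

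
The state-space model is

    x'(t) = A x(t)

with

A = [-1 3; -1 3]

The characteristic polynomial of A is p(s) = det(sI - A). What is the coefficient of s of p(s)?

For a 2×2 matrix, det(sI - A) = s^2 - (tr A)s + det A.
tr A = 2, det A = 0.
So p(s) = s^2 - 2s.
The coefficient of s is -2.

-2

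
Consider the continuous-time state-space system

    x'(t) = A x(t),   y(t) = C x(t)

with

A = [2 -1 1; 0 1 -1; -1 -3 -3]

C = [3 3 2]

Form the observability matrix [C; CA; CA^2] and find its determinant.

-716

CA = [[4, -6, -6]]
CA^2 = [[14, 8, 28]]
Observability matrix O = [C; CA; CA^2] = [[3, 3, 2], [4, -6, -6], [14, 8, 28]]
Expanding along the first row, det(O) = 3·((-6)·28 - (-6)·8) - 3·(4·28 - (-6)·14) + 2·(4·8 - (-6)·14) = 3·(-120) - 3·196 + 2·116 = -716
Since det(O) ≠ 0, rank(O) = 3 and the system is completely observable.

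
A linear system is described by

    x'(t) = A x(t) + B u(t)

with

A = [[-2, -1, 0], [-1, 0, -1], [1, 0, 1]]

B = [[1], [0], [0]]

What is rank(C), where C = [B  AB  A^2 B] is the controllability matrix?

2

AB = [[-2], [-1], [1]]
A^2B = [[5], [1], [-1]]
Controllability matrix C = [B  AB  A^2B] = [[1, -2, 5], [0, -1, 1], [0, 1, -1]]
The rows r1, r2, r3 of C are linearly dependent: r2 + r3 = 0 (check each entry), so rank(C) ≤ 2.
The 2×2 minor from rows 1, 2, columns 1, 2 is 1·(-1) - (-2)·0 = -1 - 0 = -1 ≠ 0, so rank(C) = 2.
rank(C) = 2 < n = 3, so the pair (A, B) is not completely controllable.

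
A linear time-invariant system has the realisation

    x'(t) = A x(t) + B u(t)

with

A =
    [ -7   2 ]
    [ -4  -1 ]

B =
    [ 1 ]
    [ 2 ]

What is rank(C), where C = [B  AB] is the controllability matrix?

AB = [[-3], [-6]]
Controllability matrix C = [B  AB] = [[1, -3], [2, -6]]
Every column of C is a scalar multiple of column 1 = [1, 2] (multipliers 1, -3), so the columns span a one-dimensional space.
C ≠ 0, hence rank(C) = 1.
rank(C) = 1 < n = 2, so the pair (A, B) is not completely controllable.

1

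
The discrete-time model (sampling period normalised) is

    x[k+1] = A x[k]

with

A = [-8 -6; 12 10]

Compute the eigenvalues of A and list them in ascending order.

det(zI - A) = z^2 - (tr A)z + det A, with tr A = (-8) + 10 = 2 and det A = (-8)·10 - (-6)·12 = -80 - (-72) = -8.
So p(z) = det(zI - A) = z^2 - 2z - 8.
Factor z^2 - 2z - 8: two numbers with sum 2 and product -8 are 4 and -2, so z^2 - 2z - 8 = (z - 4)(z + 2).
Hence p(z) = (z - 4) (z + 2), with roots -2, 4.

-2, 4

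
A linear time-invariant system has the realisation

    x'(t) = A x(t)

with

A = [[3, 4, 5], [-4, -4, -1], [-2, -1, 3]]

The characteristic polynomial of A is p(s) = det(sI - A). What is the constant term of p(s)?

Expand det(sI - A) for the 3×3 matrix.
p(s) = s^3 - 2s^2 + 10s + 3.
(Check: constant term = det(-A) = (-1)^3 det A = 3; coefficient of s^2 = -tr A = -2.)
The constant term is 3.

3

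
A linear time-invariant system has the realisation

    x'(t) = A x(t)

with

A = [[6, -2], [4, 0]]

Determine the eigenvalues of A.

2, 4

det(sI - A) = s^2 - (tr A)s + det A, with tr A = 6 + 0 = 6 and det A = 6·0 - (-2)·4 = 0 - (-8) = 8.
So p(s) = det(sI - A) = s^2 - 6s + 8.
Factor s^2 - 6s + 8: two numbers with sum 6 and product 8 are 4 and 2, so s^2 - 6s + 8 = (s - 4)(s - 2).
Hence p(s) = (s - 4) (s - 2), with roots 2, 4.
At least one eigenvalue has non-negative real part, so the system is not asymptotically stable.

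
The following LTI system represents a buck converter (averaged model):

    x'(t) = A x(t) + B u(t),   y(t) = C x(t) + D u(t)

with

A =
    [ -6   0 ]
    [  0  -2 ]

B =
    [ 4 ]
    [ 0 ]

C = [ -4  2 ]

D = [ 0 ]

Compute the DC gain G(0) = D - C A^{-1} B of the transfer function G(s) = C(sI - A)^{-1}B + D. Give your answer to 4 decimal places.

G(0) = C(-A)^{-1}B + D = -C A^{-1} B + D.
det A = 12, so A^{-1} = (1/12)·adj(A) = [[-1/6, 0], [0, -1/2]]
A^{-1} B = [-2/3, 0]^T
C A^{-1} B = 8/3
G(0) = D - C A^{-1} B = 0 - (8/3) = -8/3 ≈ -2.6667

-2.6667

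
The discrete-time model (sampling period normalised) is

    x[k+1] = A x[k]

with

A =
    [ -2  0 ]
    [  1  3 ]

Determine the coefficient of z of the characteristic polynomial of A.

For a 2×2 matrix, det(zI - A) = z^2 - (tr A)z + det A.
tr A = 1, det A = -6.
So p(z) = z^2 - z - 6.
The coefficient of z is -1.

-1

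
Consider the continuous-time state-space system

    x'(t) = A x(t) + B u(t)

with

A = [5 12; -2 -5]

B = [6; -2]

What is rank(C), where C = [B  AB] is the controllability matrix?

AB = [[6], [-2]]
Controllability matrix C = [B  AB] = [[6, 6], [-2, -2]]
Every column of C is a scalar multiple of column 1 = [6, -2] (multipliers 1, 1), so the columns span a one-dimensional space.
C ≠ 0, hence rank(C) = 1.
rank(C) = 1 < n = 2, so the pair (A, B) is not completely controllable.

1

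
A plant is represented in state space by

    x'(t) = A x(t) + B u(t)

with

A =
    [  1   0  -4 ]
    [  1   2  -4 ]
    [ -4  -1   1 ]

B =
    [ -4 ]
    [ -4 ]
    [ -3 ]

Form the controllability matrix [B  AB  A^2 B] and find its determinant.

AB = [[8], [0], [17]]
A^2B = [[-60], [-60], [-15]]
Controllability matrix C = [B  AB  A^2B] = [[-4, 8, -60], [-4, 0, -60], [-3, 17, -15]]
Expanding along the first row, det(C) = (-4)·(0·(-15) - (-60)·17) - 8·((-4)·(-15) - (-60)·(-3)) + (-60)·((-4)·17 - 0·(-3)) = (-4)·1020 - 8·(-120) + (-60)·(-68) = 960
Since det(C) ≠ 0, rank(C) = 3 and the system is completely controllable.

960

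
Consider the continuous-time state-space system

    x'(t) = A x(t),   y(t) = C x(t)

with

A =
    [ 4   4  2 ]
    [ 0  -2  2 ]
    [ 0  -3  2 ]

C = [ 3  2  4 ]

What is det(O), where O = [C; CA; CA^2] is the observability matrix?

CA = [[12, -4, 18]]
CA^2 = [[48, 2, 52]]
Observability matrix O = [C; CA; CA^2] = [[3, 2, 4], [12, -4, 18], [48, 2, 52]]
Expanding along the first row, det(O) = 3·((-4)·52 - 18·2) - 2·(12·52 - 18·48) + 4·(12·2 - (-4)·48) = 3·(-244) - 2·(-240) + 4·216 = 612
Since det(O) ≠ 0, rank(O) = 3 and the system is completely observable.

612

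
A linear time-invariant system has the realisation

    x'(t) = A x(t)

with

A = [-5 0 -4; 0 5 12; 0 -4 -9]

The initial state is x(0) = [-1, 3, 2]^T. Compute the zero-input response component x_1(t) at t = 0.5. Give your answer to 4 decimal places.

det(sI - A) = s^3 - (tr A)s^2 + (M11 + M22 + M33)s - det A, where Mii is the 2×2 principal minor of A obtained by deleting row i and column i.
tr A = (-5) + 5 + (-9) = -9; M11 = 5·(-9) - 12·(-4) = -45 - (-48) = 3; M22 = (-5)·(-9) - (-4)·0 = 45 - 0 = 45; M33 = (-5)·5 - 0·0 = -25 - 0 = -25; sum of minors = 23.
det A = (-5)·(5·(-9) - 12·(-4)) - 0·(0·(-9) - 12·0) + (-4)·(0·(-4) - 5·0) = (-5)·3 - 0·0 + (-4)·0 = -15.
So p(s) = det(sI - A) = s^3 + 9s^2 + 23s + 15.
Rational-root test: any integer root divides 15. Testing small divisors, s = -1 works: p(-1) = -1 + 9 + (-23) + 15 = 0, so (s + 1) is a factor.
Dividing, p(s) = (s + 1)(s^2 + 8s + 15).
Factor s^2 + 8s + 15: two numbers with sum -8 and product 15 are -3 and -5, so s^2 + 8s + 15 = (s + 3)(s + 5).
Hence p(s) = (s + 1) (s + 3) (s + 5), with roots -5, -3, -1.
The eigenvalues -5, -3, -1 are distinct and real, so A is diagonalisable and x(t) = e^{At} x(0) = V diag(e^{λ_i t}) V^{-1} x(0), where the columns of V are the eigenvectors.
λ = -5: A - (-5)I = [[0, 0, -4], [0, 10, 12], [0, -4, -4]]. v must be orthogonal to every row; (row 1) × (row 2) = [40, 0, 0], so take v_1 = [1, 0, 0]^T.
λ = -3: A - (-3)I = [[-2, 0, -4], [0, 8, 12], [0, -4, -6]]. v must be orthogonal to every row; (row 1) × (row 2) = [32, 24, -16], so take v_2 = [-4, -3, 2]^T.
λ = -1: A - (-1)I = [[-4, 0, -4], [0, 6, 12], [0, -4, -8]]. v must be orthogonal to every row; (row 1) × (row 2) = [24, 48, -24], so take v_3 = [-1, -2, 1]^T.
V = [v_1 v_2 v_3] = [[1, -4, -1], [0, -3, -2], [0, 2, 1]] has det V = 1, so V^{-1} = adj(V)/det V = [[1, 2, 5], [0, 1, 2], [0, -2, -3]].
Modal coordinates z(0) = V^{-1} x(0): 1·(-1) + 2·3 + 5·2 = 15; 0·(-1) + 1·3 + 2·2 = 7; 0·(-1) + (-2)·3 + (-3)·2 = -12; so z(0) = [15, 7, -12]^T.
x_1(t) = Σ_i (v_i)_1 · z_i(0) · e^{λ_i t} (row 1 of V times the modal terms).
x_1(0.5) = 1·15·e^{-5·0.5} + (-4)·7·e^{-3·0.5} + (-1)·(-12)·e^{-1·0.5} = 15·0.082085 + (-28)·0.223130 + 12·0.606531 = 2.2620.

2.2620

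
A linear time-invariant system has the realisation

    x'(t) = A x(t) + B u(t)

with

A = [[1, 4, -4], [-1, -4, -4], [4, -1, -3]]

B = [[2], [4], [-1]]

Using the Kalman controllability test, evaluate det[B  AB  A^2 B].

AB = [[22], [-14], [7]]
A^2B = [[-62], [6], [81]]
Controllability matrix C = [B  AB  A^2B] = [[2, 22, -62], [4, -14, 6], [-1, 7, 81]]
Expanding along the first row, det(C) = 2·((-14)·81 - 6·7) - 22·(4·81 - 6·(-1)) + (-62)·(4·7 - (-14)·(-1)) = 2·(-1176) - 22·330 + (-62)·14 = -10480
Since det(C) ≠ 0, rank(C) = 3 and the system is completely controllable.

-10480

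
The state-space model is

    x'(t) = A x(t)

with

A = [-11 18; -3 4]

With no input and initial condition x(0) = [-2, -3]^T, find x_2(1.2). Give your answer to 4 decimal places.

det(sI - A) = s^2 - (tr A)s + det A, with tr A = (-11) + 4 = -7 and det A = (-11)·4 - 18·(-3) = -44 - (-54) = 10.
So p(s) = det(sI - A) = s^2 + 7s + 10.
Factor s^2 + 7s + 10: two numbers with sum -7 and product 10 are -2 and -5, so s^2 + 7s + 10 = (s + 2)(s + 5).
Hence p(s) = (s + 2) (s + 5), with roots -5, -2.
The eigenvalues -5, -2 are distinct and real, so A is diagonalisable and x(t) = e^{At} x(0) = V diag(e^{λ_i t}) V^{-1} x(0), where the columns of V are the eigenvectors.
λ = -5: A - (-5)I = [[-6, 18], [-3, 9]]. Row 1 gives (-6)·v1 + 18·v2 = 0, so take v_1 = [3, 1]^T.
λ = -2: A - (-2)I = [[-9, 18], [-3, 6]]. Row 1 gives (-9)·v1 + 18·v2 = 0, so take v_2 = [2, 1]^T.
V = [v_1 v_2] = [[3, 2], [1, 1]] has det V = 1, so V^{-1} = adj(V)/det V = [[1, -2], [-1, 3]].
Modal coordinates z(0) = V^{-1} x(0): 1·(-2) + (-2)·(-3) = 4; (-1)·(-2) + 3·(-3) = -7; so z(0) = [4, -7]^T.
x_2(t) = Σ_i (v_i)_2 · z_i(0) · e^{λ_i t} (row 2 of V times the modal terms).
x_2(1.2) = 1·4·e^{-5·1.2} + 1·(-7)·e^{-2·1.2} = 4·0.002479 + (-7)·0.090718 = -0.6251.

-0.6251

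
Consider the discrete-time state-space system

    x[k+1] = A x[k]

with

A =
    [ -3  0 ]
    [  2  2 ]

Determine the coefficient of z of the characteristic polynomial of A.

For a 2×2 matrix, det(zI - A) = z^2 - (tr A)z + det A.
tr A = -1, det A = -6.
So p(z) = z^2 + z - 6.
The coefficient of z is 1.

1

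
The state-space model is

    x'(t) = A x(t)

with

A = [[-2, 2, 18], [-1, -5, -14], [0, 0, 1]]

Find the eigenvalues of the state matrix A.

det(sI - A) = s^3 - (tr A)s^2 + (M11 + M22 + M33)s - det A, where Mii is the 2×2 principal minor of A obtained by deleting row i and column i.
tr A = (-2) + (-5) + 1 = -6; M11 = (-5)·1 - (-14)·0 = -5 - 0 = -5; M22 = (-2)·1 - 18·0 = -2 - 0 = -2; M33 = (-2)·(-5) - 2·(-1) = 10 - (-2) = 12; sum of minors = 5.
det A = (-2)·((-5)·1 - (-14)·0) - 2·((-1)·1 - (-14)·0) + 18·((-1)·0 - (-5)·0) = (-2)·(-5) - 2·(-1) + 18·0 = 12.
So p(s) = det(sI - A) = s^3 + 6s^2 + 5s - 12.
Rational-root test: any integer root divides -12. Testing small divisors, s = 1 works: p(1) = 1 + 6 + 5 + (-12) = 0, so (s - 1) is a factor.
Dividing, p(s) = (s - 1)(s^2 + 7s + 12).
Factor s^2 + 7s + 12: two numbers with sum -7 and product 12 are -3 and -4, so s^2 + 7s + 12 = (s + 3)(s + 4).
Hence p(s) = (s - 1) (s + 3) (s + 4), with roots -4, -3, 1.
At least one eigenvalue has non-negative real part, so the system is not asymptotically stable.

-4, -3, 1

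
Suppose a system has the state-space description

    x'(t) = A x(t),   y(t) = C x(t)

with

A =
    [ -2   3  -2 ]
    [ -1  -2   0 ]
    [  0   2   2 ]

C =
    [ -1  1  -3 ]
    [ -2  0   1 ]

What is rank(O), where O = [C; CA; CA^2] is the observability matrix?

CA = [[1, -11, -4], [4, -4, 6]]
CA^2 = [[9, 17, -10], [-4, 32, 4]]
Observability matrix O = [C; CA; CA^2] = [[-1, 1, -3], [-2, 0, 1], [1, -11, -4], [4, -4, 6], [9, 17, -10], [-4, 32, 4]]
Take the 3×3 submatrix of O formed by rows 1, 2, 3: [[-1, 1, -3], [-2, 0, 1], [1, -11, -4]]. Its determinant is (-1)·(0·(-4) - 1·(-11)) - 1·((-2)·(-4) - 1·1) + (-3)·((-2)·(-11) - 0·1) = (-1)·11 - 1·7 + (-3)·22 = -84 ≠ 0.
So rank(O) ≥ 3; since O has 3 columns, rank(O) = 3.
rank(O) = 3 = n, so the pair (A, C) is completely observable.

3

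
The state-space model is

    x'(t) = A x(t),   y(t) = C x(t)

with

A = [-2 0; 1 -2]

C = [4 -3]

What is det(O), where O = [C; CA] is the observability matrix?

CA = [[-11, 6]]
Observability matrix O = [C; CA] = [[4, -3], [-11, 6]]
det(O) = 4·6 - (-3)·(-11) = 24 - 33 = -9
Since det(O) ≠ 0, rank(O) = 2 and the system is completely observable.

-9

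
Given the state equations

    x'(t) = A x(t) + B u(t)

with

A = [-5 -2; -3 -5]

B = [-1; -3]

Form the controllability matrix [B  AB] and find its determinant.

AB = [[11], [18]]
Controllability matrix C = [B  AB] = [[-1, 11], [-3, 18]]
det(C) = (-1)·18 - 11·(-3) = -18 - (-33) = 15
Since det(C) ≠ 0, rank(C) = 2 and the system is completely controllable.

15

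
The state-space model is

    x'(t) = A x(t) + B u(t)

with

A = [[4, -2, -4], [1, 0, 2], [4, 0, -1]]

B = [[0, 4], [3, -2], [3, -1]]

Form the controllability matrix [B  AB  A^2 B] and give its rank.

AB = [[-18, 24], [6, 2], [-3, 17]]
A^2B = [[-72, 24], [-24, 58], [-69, 79]]
Controllability matrix C = [B  AB  A^2B] = [[0, 4, -18, 24, -72, 24], [3, -2, 6, 2, -24, 58], [3, -1, -3, 17, -69, 79]]
Take the 3×3 submatrix of C formed by columns 1, 2, 3: [[0, 4, -18], [3, -2, 6], [3, -1, -3]]. Its determinant is 0·((-2)·(-3) - 6·(-1)) - 4·(3·(-3) - 6·3) + (-18)·(3·(-1) - (-2)·3) = 0·12 - 4·(-27) + (-18)·3 = 54 ≠ 0.
So rank(C) ≥ 3; since C has 3 rows, rank(C) = 3.
rank(C) = 3 = n, so the pair (A, B) is completely controllable.

3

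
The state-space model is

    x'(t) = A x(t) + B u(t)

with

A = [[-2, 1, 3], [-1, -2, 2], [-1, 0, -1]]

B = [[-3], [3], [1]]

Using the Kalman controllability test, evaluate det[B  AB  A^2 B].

221

AB = [[12], [-1], [2]]
A^2B = [[-19], [-6], [-14]]
Controllability matrix C = [B  AB  A^2B] = [[-3, 12, -19], [3, -1, -6], [1, 2, -14]]
Expanding along the first row, det(C) = (-3)·((-1)·(-14) - (-6)·2) - 12·(3·(-14) - (-6)·1) + (-19)·(3·2 - (-1)·1) = (-3)·26 - 12·(-36) + (-19)·7 = 221
Since det(C) ≠ 0, rank(C) = 3 and the system is completely controllable.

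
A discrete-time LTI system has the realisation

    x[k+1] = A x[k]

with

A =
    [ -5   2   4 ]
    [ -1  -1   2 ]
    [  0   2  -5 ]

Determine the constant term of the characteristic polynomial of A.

Expand det(zI - A) for the 3×3 matrix.
p(z) = z^3 + 11z^2 + 33z + 23.
(Check: constant term = det(-A) = (-1)^3 det A = 23; coefficient of z^2 = -tr A = 11.)
The constant term is 23.

23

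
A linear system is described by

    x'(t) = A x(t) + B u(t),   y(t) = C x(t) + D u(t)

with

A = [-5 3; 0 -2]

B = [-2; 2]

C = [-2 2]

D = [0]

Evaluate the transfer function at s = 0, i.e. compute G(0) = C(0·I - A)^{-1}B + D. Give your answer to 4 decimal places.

1.6000

G(0) = C(-A)^{-1}B + D = -C A^{-1} B + D.
det A = 10, so A^{-1} = (1/10)·adj(A) = [[-1/5, -3/10], [0, -1/2]]
A^{-1} B = [-1/5, -1]^T
C A^{-1} B = -8/5
G(0) = D - C A^{-1} B = 0 - (-8/5) = 8/5 ≈ 1.6000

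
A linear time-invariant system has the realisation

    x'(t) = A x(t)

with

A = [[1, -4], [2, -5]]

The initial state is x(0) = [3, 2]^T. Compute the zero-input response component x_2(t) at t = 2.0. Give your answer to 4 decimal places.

0.1378

det(sI - A) = s^2 - (tr A)s + det A, with tr A = 1 + (-5) = -4 and det A = 1·(-5) - (-4)·2 = -5 - (-8) = 3.
So p(s) = det(sI - A) = s^2 + 4s + 3.
Factor s^2 + 4s + 3: two numbers with sum -4 and product 3 are -1 and -3, so s^2 + 4s + 3 = (s + 1)(s + 3).
Hence p(s) = (s + 1) (s + 3), with roots -3, -1.
The eigenvalues -3, -1 are distinct and real, so A is diagonalisable and x(t) = e^{At} x(0) = V diag(e^{λ_i t}) V^{-1} x(0), where the columns of V are the eigenvectors.
λ = -3: A - (-3)I = [[4, -4], [2, -2]]. Row 1 gives 4·v1 + (-4)·v2 = 0, so take v_1 = [1, 1]^T.
λ = -1: A - (-1)I = [[2, -4], [2, -4]]. Row 1 gives 2·v1 + (-4)·v2 = 0, so take v_2 = [2, 1]^T.
V = [v_1 v_2] = [[1, 2], [1, 1]] has det V = -1, so V^{-1} = adj(V)/det V = [[-1, 2], [1, -1]].
Modal coordinates z(0) = V^{-1} x(0): (-1)·3 + 2·2 = 1; 1·3 + (-1)·2 = 1; so z(0) = [1, 1]^T.
x_2(t) = Σ_i (v_i)_2 · z_i(0) · e^{λ_i t} (row 2 of V times the modal terms).
x_2(2.0) = 1·1·e^{-3·2.0} + 1·1·e^{-1·2.0} = 1·0.002479 + 1·0.135335 = 0.1378.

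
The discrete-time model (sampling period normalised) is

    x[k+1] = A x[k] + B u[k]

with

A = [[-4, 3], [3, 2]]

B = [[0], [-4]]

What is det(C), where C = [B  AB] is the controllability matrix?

AB = [[-12], [-8]]
Controllability matrix C = [B  AB] = [[0, -12], [-4, -8]]
det(C) = 0·(-8) - (-12)·(-4) = 0 - 48 = -48
Since det(C) ≠ 0, rank(C) = 2 and the system is completely controllable.

-48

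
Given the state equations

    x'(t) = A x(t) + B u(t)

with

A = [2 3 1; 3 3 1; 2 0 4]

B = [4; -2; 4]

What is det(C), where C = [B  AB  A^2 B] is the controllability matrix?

AB = [[6], [10], [24]]
A^2B = [[66], [72], [108]]
Controllability matrix C = [B  AB  A^2B] = [[4, 6, 66], [-2, 10, 72], [4, 24, 108]]
Expanding along the first row, det(C) = 4·(10·108 - 72·24) - 6·((-2)·108 - 72·4) + 66·((-2)·24 - 10·4) = 4·(-648) - 6·(-504) + 66·(-88) = -5376
Since det(C) ≠ 0, rank(C) = 3 and the system is completely controllable.

-5376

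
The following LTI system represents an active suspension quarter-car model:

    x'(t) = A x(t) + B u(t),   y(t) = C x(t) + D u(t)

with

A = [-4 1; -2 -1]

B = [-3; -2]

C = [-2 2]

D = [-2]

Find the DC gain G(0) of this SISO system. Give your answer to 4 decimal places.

G(0) = C(-A)^{-1}B + D = -C A^{-1} B + D.
det A = 6, so A^{-1} = (1/6)·adj(A) = [[-1/6, -1/6], [1/3, -2/3]]
A^{-1} B = [5/6, 1/3]^T
C A^{-1} B = -1
G(0) = D - C A^{-1} B = -2 - (-1) = -1

-1.0000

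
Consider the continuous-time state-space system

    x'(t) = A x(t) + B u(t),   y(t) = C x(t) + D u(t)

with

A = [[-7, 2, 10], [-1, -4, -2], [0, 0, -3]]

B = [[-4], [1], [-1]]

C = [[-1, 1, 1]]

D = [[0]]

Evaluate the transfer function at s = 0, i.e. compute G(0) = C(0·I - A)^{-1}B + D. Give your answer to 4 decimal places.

G(0) = C(-A)^{-1}B + D = -C A^{-1} B + D.
det A = -90, so A^{-1} = (1/-90)·adj(A) = [[-2/15, -1/15, -2/5], [1/30, -7/30, 4/15], [0, 0, -1/3]]
A^{-1} B = [13/15, -19/30, 1/3]^T
C A^{-1} B = -7/6
G(0) = D - C A^{-1} B = 0 - (-7/6) = 7/6 ≈ 1.1667

1.1667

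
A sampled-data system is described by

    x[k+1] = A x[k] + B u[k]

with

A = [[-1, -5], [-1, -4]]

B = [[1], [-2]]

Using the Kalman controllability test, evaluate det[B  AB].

25

AB = [[9], [7]]
Controllability matrix C = [B  AB] = [[1, 9], [-2, 7]]
det(C) = 1·7 - 9·(-2) = 7 - (-18) = 25
Since det(C) ≠ 0, rank(C) = 2 and the system is completely controllable.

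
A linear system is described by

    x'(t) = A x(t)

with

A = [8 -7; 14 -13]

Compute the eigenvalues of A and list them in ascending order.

-6, 1

det(sI - A) = s^2 - (tr A)s + det A, with tr A = 8 + (-13) = -5 and det A = 8·(-13) - (-7)·14 = -104 - (-98) = -6.
So p(s) = det(sI - A) = s^2 + 5s - 6.
Factor s^2 + 5s - 6: two numbers with sum -5 and product -6 are 1 and -6, so s^2 + 5s - 6 = (s - 1)(s + 6).
Hence p(s) = (s - 1) (s + 6), with roots -6, 1.
At least one eigenvalue has non-negative real part, so the system is not asymptotically stable.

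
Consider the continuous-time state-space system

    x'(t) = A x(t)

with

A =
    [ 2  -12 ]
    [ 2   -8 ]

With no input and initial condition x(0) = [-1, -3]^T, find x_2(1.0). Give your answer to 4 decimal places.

det(sI - A) = s^2 - (tr A)s + det A, with tr A = 2 + (-8) = -6 and det A = 2·(-8) - (-12)·2 = -16 - (-24) = 8.
So p(s) = det(sI - A) = s^2 + 6s + 8.
Factor s^2 + 6s + 8: two numbers with sum -6 and product 8 are -2 and -4, so s^2 + 6s + 8 = (s + 2)(s + 4).
Hence p(s) = (s + 2) (s + 4), with roots -4, -2.
The eigenvalues -4, -2 are distinct and real, so A is diagonalisable and x(t) = e^{At} x(0) = V diag(e^{λ_i t}) V^{-1} x(0), where the columns of V are the eigenvectors.
λ = -4: A - (-4)I = [[6, -12], [2, -4]]. Row 1 gives 6·v1 + (-12)·v2 = 0, so take v_1 = [2, 1]^T.
λ = -2: A - (-2)I = [[4, -12], [2, -6]]. Row 1 gives 4·v1 + (-12)·v2 = 0, so take v_2 = [-3, -1]^T.
V = [v_1 v_2] = [[2, -3], [1, -1]] has det V = 1, so V^{-1} = adj(V)/det V = [[-1, 3], [-1, 2]].
Modal coordinates z(0) = V^{-1} x(0): (-1)·(-1) + 3·(-3) = -8; (-1)·(-1) + 2·(-3) = -5; so z(0) = [-8, -5]^T.
x_2(t) = Σ_i (v_i)_2 · z_i(0) · e^{λ_i t} (row 2 of V times the modal terms).
x_2(1.0) = 1·(-8)·e^{-4·1.0} + (-1)·(-5)·e^{-2·1.0} = (-8)·0.01831564 + 5·0.13533528 = 0.5302.

0.5302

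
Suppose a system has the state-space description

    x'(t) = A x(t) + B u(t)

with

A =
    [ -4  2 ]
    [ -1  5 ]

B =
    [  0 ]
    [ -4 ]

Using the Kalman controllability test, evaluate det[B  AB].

-32

AB = [[-8], [-20]]
Controllability matrix C = [B  AB] = [[0, -8], [-4, -20]]
det(C) = 0·(-20) - (-8)·(-4) = 0 - 32 = -32
Since det(C) ≠ 0, rank(C) = 2 and the system is completely controllable.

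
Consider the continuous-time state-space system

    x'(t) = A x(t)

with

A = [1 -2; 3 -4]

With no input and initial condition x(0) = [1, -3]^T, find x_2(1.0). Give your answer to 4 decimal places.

1.6869

det(sI - A) = s^2 - (tr A)s + det A, with tr A = 1 + (-4) = -3 and det A = 1·(-4) - (-2)·3 = -4 - (-6) = 2.
So p(s) = det(sI - A) = s^2 + 3s + 2.
Factor s^2 + 3s + 2: two numbers with sum -3 and product 2 are -1 and -2, so s^2 + 3s + 2 = (s + 1)(s + 2).
Hence p(s) = (s + 1) (s + 2), with roots -2, -1.
The eigenvalues -2, -1 are distinct and real, so A is diagonalisable and x(t) = e^{At} x(0) = V diag(e^{λ_i t}) V^{-1} x(0), where the columns of V are the eigenvectors.
λ = -2: A - (-2)I = [[3, -2], [3, -2]]. Row 1 gives 3·v1 + (-2)·v2 = 0, so take v_1 = [-2, -3]^T.
λ = -1: A - (-1)I = [[2, -2], [3, -3]]. Row 1 gives 2·v1 + (-2)·v2 = 0, so take v_2 = [1, 1]^T.
V = [v_1 v_2] = [[-2, 1], [-3, 1]] has det V = 1, so V^{-1} = adj(V)/det V = [[1, -1], [3, -2]].
Modal coordinates z(0) = V^{-1} x(0): 1·1 + (-1)·(-3) = 4; 3·1 + (-2)·(-3) = 9; so z(0) = [4, 9]^T.
x_2(t) = Σ_i (v_i)_2 · z_i(0) · e^{λ_i t} (row 2 of V times the modal terms).
x_2(1.0) = (-3)·4·e^{-2·1.0} + 1·9·e^{-1·1.0} = (-12)·0.135335 + 9·0.367879 = 1.6869.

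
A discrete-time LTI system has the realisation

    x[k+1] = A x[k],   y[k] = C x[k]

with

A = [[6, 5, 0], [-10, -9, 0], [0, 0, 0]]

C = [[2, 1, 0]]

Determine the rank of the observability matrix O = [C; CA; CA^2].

1

CA = [[2, 1, 0]]
CA^2 = [[2, 1, 0]]
Observability matrix O = [C; CA; CA^2] = [[2, 1, 0], [2, 1, 0], [2, 1, 0]]
Every row of O is a scalar multiple of row 1 = [2, 1, 0] (multipliers 1, 1, 1), so the rows span a one-dimensional space.
O ≠ 0, hence rank(O) = 1.
rank(O) = 1 < n = 3, so the pair (A, C) is not completely observable.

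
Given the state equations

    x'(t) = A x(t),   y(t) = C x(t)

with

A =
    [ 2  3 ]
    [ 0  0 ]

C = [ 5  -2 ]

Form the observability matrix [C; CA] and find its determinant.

CA = [[10, 15]]
Observability matrix O = [C; CA] = [[5, -2], [10, 15]]
det(O) = 5·15 - (-2)·10 = 75 - (-20) = 95
Since det(O) ≠ 0, rank(O) = 2 and the system is completely observable.

95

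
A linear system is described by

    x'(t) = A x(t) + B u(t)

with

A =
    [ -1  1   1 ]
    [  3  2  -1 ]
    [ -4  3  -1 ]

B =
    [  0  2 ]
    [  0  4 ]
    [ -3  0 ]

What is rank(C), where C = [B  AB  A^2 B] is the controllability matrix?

AB = [[-3, 2], [3, 14], [3, 4]]
A^2B = [[9, 16], [-6, 30], [18, 30]]
Controllability matrix C = [B  AB  A^2B] = [[0, 2, -3, 2, 9, 16], [0, 4, 3, 14, -6, 30], [-3, 0, 3, 4, 18, 30]]
Take the 3×3 submatrix of C formed by columns 1, 2, 3: [[0, 2, -3], [0, 4, 3], [-3, 0, 3]]. Its determinant is 0·(4·3 - 3·0) - 2·(0·3 - 3·(-3)) + (-3)·(0·0 - 4·(-3)) = 0·12 - 2·9 + (-3)·12 = -54 ≠ 0.
So rank(C) ≥ 3; since C has 3 rows, rank(C) = 3.
rank(C) = 3 = n, so the pair (A, B) is completely controllable.

3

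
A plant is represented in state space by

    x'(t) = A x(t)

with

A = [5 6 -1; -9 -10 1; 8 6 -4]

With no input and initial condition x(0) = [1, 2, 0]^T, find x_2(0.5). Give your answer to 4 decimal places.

-2.1995

det(sI - A) = s^3 - (tr A)s^2 + (M11 + M22 + M33)s - det A, where Mii is the 2×2 principal minor of A obtained by deleting row i and column i.
tr A = 5 + (-10) + (-4) = -9; M11 = (-10)·(-4) - 1·6 = 40 - 6 = 34; M22 = 5·(-4) - (-1)·8 = -20 - (-8) = -12; M33 = 5·(-10) - 6·(-9) = -50 - (-54) = 4; sum of minors = 26.
det A = 5·((-10)·(-4) - 1·6) - 6·((-9)·(-4) - 1·8) + (-1)·((-9)·6 - (-10)·8) = 5·34 - 6·28 + (-1)·26 = -24.
So p(s) = det(sI - A) = s^3 + 9s^2 + 26s + 24.
Rational-root test: any integer root divides 24. Testing small divisors, s = -2 works: p(-2) = -8 + 36 + (-52) + 24 = 0, so (s + 2) is a factor.
Dividing, p(s) = (s + 2)(s^2 + 7s + 12).
Factor s^2 + 7s + 12: two numbers with sum -7 and product 12 are -3 and -4, so s^2 + 7s + 12 = (s + 3)(s + 4).
Hence p(s) = (s + 2) (s + 3) (s + 4), with roots -4, -3, -2.
The eigenvalues -4, -3, -2 are distinct and real, so A is diagonalisable and x(t) = e^{At} x(0) = V diag(e^{λ_i t}) V^{-1} x(0), where the columns of V are the eigenvectors.
λ = -4: A - (-4)I = [[9, 6, -1], [-9, -6, 1], [8, 6, 0]]. v must be orthogonal to every row; (row 1) × (row 3) = [6, -8, 6], so take v_1 = [-3, 4, -3]^T.
λ = -3: A - (-3)I = [[8, 6, -1], [-9, -7, 1], [8, 6, -1]]. v must be orthogonal to every row; (row 1) × (row 2) = [-1, 1, -2], so take v_2 = [1, -1, 2]^T.
λ = -2: A - (-2)I = [[7, 6, -1], [-9, -8, 1], [8, 6, -2]]. v must be orthogonal to every row; (row 1) × (row 2) = [-2, 2, -2], so take v_3 = [-1, 1, -1]^T.
V = [v_1 v_2 v_3] = [[-3, 1, -1], [4, -1, 1], [-3, 2, -1]] has det V = -1, so V^{-1} = adj(V)/det V = [[1, 1, 0], [-1, 0, 1], [-5, -3, 1]].
Modal coordinates z(0) = V^{-1} x(0): 1·1 + 1·2 + 0·0 = 3; (-1)·1 + 0·2 + 1·0 = -1; (-5)·1 + (-3)·2 + 1·0 = -11; so z(0) = [3, -1, -11]^T.
x_2(t) = Σ_i (v_i)_2 · z_i(0) · e^{λ_i t} (row 2 of V times the modal terms).
x_2(0.5) = 4·3·e^{-4·0.5} + (-1)·(-1)·e^{-3·0.5} + 1·(-11)·e^{-2·0.5} = 12·0.135335 + 1·0.223130 + (-11)·0.367879 = -2.1995.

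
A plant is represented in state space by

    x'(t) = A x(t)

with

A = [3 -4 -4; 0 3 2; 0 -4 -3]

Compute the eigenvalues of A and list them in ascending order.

det(sI - A) = s^3 - (tr A)s^2 + (M11 + M22 + M33)s - det A, where Mii is the 2×2 principal minor of A obtained by deleting row i and column i.
tr A = 3 + 3 + (-3) = 3; M11 = 3·(-3) - 2·(-4) = -9 - (-8) = -1; M22 = 3·(-3) - (-4)·0 = -9 - 0 = -9; M33 = 3·3 - (-4)·0 = 9 - 0 = 9; sum of minors = -1.
det A = 3·(3·(-3) - 2·(-4)) - (-4)·(0·(-3) - 2·0) + (-4)·(0·(-4) - 3·0) = 3·(-1) - (-4)·0 + (-4)·0 = -3.
So p(s) = det(sI - A) = s^3 - 3s^2 - s + 3.
Rational-root test: any integer root divides 3. Testing small divisors, s = -1 works: p(-1) = -1 + (-3) + 1 + 3 = 0, so (s + 1) is a factor.
Dividing, p(s) = (s + 1)(s^2 - 4s + 3).
Factor s^2 - 4s + 3: two numbers with sum 4 and product 3 are 3 and 1, so s^2 - 4s + 3 = (s - 3)(s - 1).
Hence p(s) = (s - 3) (s - 1) (s + 1), with roots -1, 1, 3.
At least one eigenvalue has non-negative real part, so the system is not asymptotically stable.

-1, 1, 3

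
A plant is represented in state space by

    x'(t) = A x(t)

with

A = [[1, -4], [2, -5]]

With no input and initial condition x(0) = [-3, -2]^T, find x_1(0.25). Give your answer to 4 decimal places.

det(sI - A) = s^2 - (tr A)s + det A, with tr A = 1 + (-5) = -4 and det A = 1·(-5) - (-4)·2 = -5 - (-8) = 3.
So p(s) = det(sI - A) = s^2 + 4s + 3.
Factor s^2 + 4s + 3: two numbers with sum -4 and product 3 are -1 and -3, so s^2 + 4s + 3 = (s + 1)(s + 3).
Hence p(s) = (s + 1) (s + 3), with roots -3, -1.
The eigenvalues -3, -1 are distinct and real, so A is diagonalisable and x(t) = e^{At} x(0) = V diag(e^{λ_i t}) V^{-1} x(0), where the columns of V are the eigenvectors.
λ = -3: A - (-3)I = [[4, -4], [2, -2]]. Row 1 gives 4·v1 + (-4)·v2 = 0, so take v_1 = [1, 1]^T.
λ = -1: A - (-1)I = [[2, -4], [2, -4]]. Row 1 gives 2·v1 + (-4)·v2 = 0, so take v_2 = [2, 1]^T.
V = [v_1 v_2] = [[1, 2], [1, 1]] has det V = -1, so V^{-1} = adj(V)/det V = [[-1, 2], [1, -1]].
Modal coordinates z(0) = V^{-1} x(0): (-1)·(-3) + 2·(-2) = -1; 1·(-3) + (-1)·(-2) = -1; so z(0) = [-1, -1]^T.
x_1(t) = Σ_i (v_i)_1 · z_i(0) · e^{λ_i t} (row 1 of V times the modal terms).
x_1(0.25) = 1·(-1)·e^{-3·0.25} + 2·(-1)·e^{-1·0.25} = (-1)·0.472367 + (-2)·0.778801 = -2.0300.

-2.0300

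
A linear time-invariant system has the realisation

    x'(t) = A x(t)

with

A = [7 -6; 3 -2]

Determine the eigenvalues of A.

det(sI - A) = s^2 - (tr A)s + det A, with tr A = 7 + (-2) = 5 and det A = 7·(-2) - (-6)·3 = -14 - (-18) = 4.
So p(s) = det(sI - A) = s^2 - 5s + 4.
Factor s^2 - 5s + 4: two numbers with sum 5 and product 4 are 4 and 1, so s^2 - 5s + 4 = (s - 4)(s - 1).
Hence p(s) = (s - 4) (s - 1), with roots 1, 4.
At least one eigenvalue has non-negative real part, so the system is not asymptotically stable.

1, 4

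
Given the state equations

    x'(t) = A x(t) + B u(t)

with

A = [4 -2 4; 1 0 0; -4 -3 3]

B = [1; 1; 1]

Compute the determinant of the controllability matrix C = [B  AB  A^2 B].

AB = [[6], [1], [-4]]
A^2B = [[6], [6], [-39]]
Controllability matrix C = [B  AB  A^2B] = [[1, 6, 6], [1, 1, 6], [1, -4, -39]]
Expanding along the first row, det(C) = 1·(1·(-39) - 6·(-4)) - 6·(1·(-39) - 6·1) + 6·(1·(-4) - 1·1) = 1·(-15) - 6·(-45) + 6·(-5) = 225
Since det(C) ≠ 0, rank(C) = 3 and the system is completely controllable.

225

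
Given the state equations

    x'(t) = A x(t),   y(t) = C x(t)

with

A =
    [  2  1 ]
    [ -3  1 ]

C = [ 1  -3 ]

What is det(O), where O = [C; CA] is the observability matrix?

CA = [[11, -2]]
Observability matrix O = [C; CA] = [[1, -3], [11, -2]]
det(O) = 1·(-2) - (-3)·11 = -2 - (-33) = 31
Since det(O) ≠ 0, rank(O) = 2 and the system is completely observable.

31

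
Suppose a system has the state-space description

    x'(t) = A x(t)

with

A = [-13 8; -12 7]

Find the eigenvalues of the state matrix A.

-5, -1

det(sI - A) = s^2 - (tr A)s + det A, with tr A = (-13) + 7 = -6 and det A = (-13)·7 - 8·(-12) = -91 - (-96) = 5.
So p(s) = det(sI - A) = s^2 + 6s + 5.
Factor s^2 + 6s + 5: two numbers with sum -6 and product 5 are -1 and -5, so s^2 + 6s + 5 = (s + 1)(s + 5).
Hence p(s) = (s + 1) (s + 5), with roots -5, -1.
All eigenvalues have negative real part, so the system is asymptotically stable.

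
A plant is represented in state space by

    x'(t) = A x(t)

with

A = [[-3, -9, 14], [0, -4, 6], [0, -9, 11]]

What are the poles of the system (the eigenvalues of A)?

-3, 2, 5

det(sI - A) = s^3 - (tr A)s^2 + (M11 + M22 + M33)s - det A, where Mii is the 2×2 principal minor of A obtained by deleting row i and column i.
tr A = (-3) + (-4) + 11 = 4; M11 = (-4)·11 - 6·(-9) = -44 - (-54) = 10; M22 = (-3)·11 - 14·0 = -33 - 0 = -33; M33 = (-3)·(-4) - (-9)·0 = 12 - 0 = 12; sum of minors = -11.
det A = (-3)·((-4)·11 - 6·(-9)) - (-9)·(0·11 - 6·0) + 14·(0·(-9) - (-4)·0) = (-3)·10 - (-9)·0 + 14·0 = -30.
So p(s) = det(sI - A) = s^3 - 4s^2 - 11s + 30.
Rational-root test: any integer root divides 30. Testing small divisors, s = 2 works: p(2) = 8 + (-16) + (-22) + 30 = 0, so (s - 2) is a factor.
Dividing, p(s) = (s - 2)(s^2 - 2s - 15).
Factor s^2 - 2s - 15: two numbers with sum 2 and product -15 are 5 and -3, so s^2 - 2s - 15 = (s - 5)(s + 3).
Hence p(s) = (s - 5) (s - 2) (s + 3), with roots -3, 2, 5.
At least one eigenvalue has non-negative real part, so the system is not asymptotically stable.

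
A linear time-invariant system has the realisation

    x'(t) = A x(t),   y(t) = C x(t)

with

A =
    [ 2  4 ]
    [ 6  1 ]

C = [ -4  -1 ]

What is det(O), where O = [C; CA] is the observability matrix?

54

CA = [[-14, -17]]
Observability matrix O = [C; CA] = [[-4, -1], [-14, -17]]
det(O) = (-4)·(-17) - (-1)·(-14) = 68 - 14 = 54
Since det(O) ≠ 0, rank(O) = 2 and the system is completely observable.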